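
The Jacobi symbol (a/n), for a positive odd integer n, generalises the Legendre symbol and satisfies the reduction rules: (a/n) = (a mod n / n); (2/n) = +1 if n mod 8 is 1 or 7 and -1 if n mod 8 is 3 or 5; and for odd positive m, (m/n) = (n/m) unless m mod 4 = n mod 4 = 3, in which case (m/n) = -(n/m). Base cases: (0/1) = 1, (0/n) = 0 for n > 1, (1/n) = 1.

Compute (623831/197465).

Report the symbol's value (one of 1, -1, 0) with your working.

1

(623831/197465) = (31436/197465)   [reduce mod 197465]
31436 = 2^2·7859; (2/197465) = +1 since 197465 mod 8 = 1, so (31436/197465) = (+1)^2·(7859/197465); sign now +1
reciprocity: (7859/197465) = +1·(197465/7859) since 7859 mod 4 = 3, 197465 mod 4 = 1; sign now +1
(197465/7859) = (990/7859)   [reduce mod 7859]
990 = 2^1·495; (2/7859) = -1 since 7859 mod 8 = 3, so (990/7859) = (-1)^1·(495/7859); sign now -1
reciprocity: (495/7859) = -1·(7859/495) since 495 mod 4 = 3, 7859 mod 4 = 3; sign now +1
(7859/495) = (434/495)   [reduce mod 495]
434 = 2^1·217; (2/495) = +1 since 495 mod 8 = 7, so (434/495) = (+1)^1·(217/495); sign now +1
reciprocity: (217/495) = +1·(495/217) since 217 mod 4 = 1, 495 mod 4 = 3; sign now +1
(495/217) = (61/217)   [reduce mod 217]
reciprocity: (61/217) = +1·(217/61) since 61 mod 4 = 1, 217 mod 4 = 1; sign now +1
(217/61) = (34/61)   [reduce mod 61]
34 = 2^1·17; (2/61) = -1 since 61 mod 8 = 5, so (34/61) = (-1)^1·(17/61); sign now -1
reciprocity: (17/61) = +1·(61/17) since 17 mod 4 = 1, 61 mod 4 = 1; sign now -1
(61/17) = (10/17)   [reduce mod 17]
10 = 2^1·5; (2/17) = +1 since 17 mod 8 = 1, so (10/17) = (+1)^1·(5/17); sign now -1
reciprocity: (5/17) = +1·(17/5) since 5 mod 4 = 1, 17 mod 4 = 1; sign now -1
(17/5) = (2/5)   [reduce mod 5]
2 = 2^1·1; (2/5) = -1 since 5 mod 8 = 5, so (2/5) = (-1)^1·(1/5); sign now +1
(1/5) = 1; final value = sign = +1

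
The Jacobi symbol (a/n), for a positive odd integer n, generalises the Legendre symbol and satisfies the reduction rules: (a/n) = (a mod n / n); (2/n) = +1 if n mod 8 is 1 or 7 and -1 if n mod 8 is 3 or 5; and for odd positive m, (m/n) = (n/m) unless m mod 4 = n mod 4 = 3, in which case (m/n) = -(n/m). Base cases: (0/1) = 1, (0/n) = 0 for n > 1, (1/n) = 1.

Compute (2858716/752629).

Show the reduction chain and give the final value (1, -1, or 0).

(2858716/752629) = (600829/752629)   [reduce mod 752629]
reciprocity: (600829/752629) = +1·(752629/600829) since 600829 mod 4 = 1, 752629 mod 4 = 1; sign now +1
(752629/600829) = (151800/600829)   [reduce mod 600829]
151800 = 2^3·18975; (2/600829) = -1 since 600829 mod 8 = 5, so (151800/600829) = (-1)^3·(18975/600829); sign now -1
reciprocity: (18975/600829) = +1·(600829/18975) since 18975 mod 4 = 3, 600829 mod 4 = 1; sign now -1
(600829/18975) = (12604/18975)   [reduce mod 18975]
12604 = 2^2·3151; (2/18975) = +1 since 18975 mod 8 = 7, so (12604/18975) = (+1)^2·(3151/18975); sign now -1
reciprocity: (3151/18975) = -1·(18975/3151) since 3151 mod 4 = 3, 18975 mod 4 = 3; sign now +1
(18975/3151) = (69/3151)   [reduce mod 3151]
reciprocity: (69/3151) = +1·(3151/69) since 69 mod 4 = 1, 3151 mod 4 = 3; sign now +1
(3151/69) = (46/69)   [reduce mod 69]
46 = 2^1·23; (2/69) = -1 since 69 mod 8 = 5, so (46/69) = (-1)^1·(23/69); sign now -1
reciprocity: (23/69) = +1·(69/23) since 23 mod 4 = 3, 69 mod 4 = 1; sign now -1
(69/23) = (0/23)   [reduce mod 23]
(0/23) = 0   [gcd(a, n) > 1]; final value = 0

0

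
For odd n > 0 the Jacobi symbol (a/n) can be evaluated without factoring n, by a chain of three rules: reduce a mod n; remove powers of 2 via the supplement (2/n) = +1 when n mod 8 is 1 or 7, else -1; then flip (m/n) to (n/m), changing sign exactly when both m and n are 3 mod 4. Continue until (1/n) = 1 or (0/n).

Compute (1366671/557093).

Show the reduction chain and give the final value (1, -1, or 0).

1

(1366671/557093): 1366671 mod 557093 = 252485, so (1366671/557093) = (252485/557093)
flip (252485/557093) -> (557093/252485): both odd, 252485 mod 4 = 1, 557093 mod 4 = 1, so the flip contributes +1; sign now +1
(557093/252485): 557093 mod 252485 = 52123, so (557093/252485) = (52123/252485)
flip (52123/252485) -> (252485/52123): both odd, 52123 mod 4 = 3, 252485 mod 4 = 1, so the flip contributes +1; sign now +1
(252485/52123): 252485 mod 52123 = 43993, so (252485/52123) = (43993/52123)
flip (43993/52123) -> (52123/43993): both odd, 43993 mod 4 = 1, 52123 mod 4 = 3, so the flip contributes +1; sign now +1
(52123/43993): 52123 mod 43993 = 8130, so (52123/43993) = (8130/43993)
factor out 2^1: 8130 = 2^1·4065; with 43993 mod 8 = 1, (2/43993) = +1; sign now +1; continue with (4065/43993)
flip (4065/43993) -> (43993/4065): both odd, 4065 mod 4 = 1, 43993 mod 4 = 1, so the flip contributes +1; sign now +1
(43993/4065): 43993 mod 4065 = 3343, so (43993/4065) = (3343/4065)
flip (3343/4065) -> (4065/3343): both odd, 3343 mod 4 = 3, 4065 mod 4 = 1, so the flip contributes +1; sign now +1
(4065/3343): 4065 mod 3343 = 722, so (4065/3343) = (722/3343)
factor out 2^1: 722 = 2^1·361; with 3343 mod 8 = 7, (2/3343) = +1; sign now +1; continue with (361/3343)
flip (361/3343) -> (3343/361): both odd, 361 mod 4 = 1, 3343 mod 4 = 3, so the flip contributes +1; sign now +1
(3343/361): 3343 mod 361 = 94, so (3343/361) = (94/361)
factor out 2^1: 94 = 2^1·47; with 361 mod 8 = 1, (2/361) = +1; sign now +1; continue with (47/361)
flip (47/361) -> (361/47): both odd, 47 mod 4 = 3, 361 mod 4 = 1, so the flip contributes +1; sign now +1
(361/47): 361 mod 47 = 32, so (361/47) = (32/47)
factor out 2^5: 32 = 2^5·1; with 47 mod 8 = 7, (2/47) = +1; sign now +1; continue with (1/47)
reached (1/47) = 1, so the symbol is +1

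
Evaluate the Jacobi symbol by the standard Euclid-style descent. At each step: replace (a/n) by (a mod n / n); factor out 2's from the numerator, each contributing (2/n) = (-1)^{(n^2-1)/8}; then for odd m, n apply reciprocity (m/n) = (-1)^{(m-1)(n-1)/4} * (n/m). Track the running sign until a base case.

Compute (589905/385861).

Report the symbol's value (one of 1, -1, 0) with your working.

1

(589905/385861): 589905 mod 385861 = 204044, so (589905/385861) = (204044/385861)
factor out 2^2: 204044 = 2^2·51011; with 385861 mod 8 = 5, (2/385861) = -1; sign now +1; continue with (51011/385861)
flip (51011/385861) -> (385861/51011): both odd, 51011 mod 4 = 3, 385861 mod 4 = 1, so the flip contributes +1; sign now +1
(385861/51011): 385861 mod 51011 = 28784, so (385861/51011) = (28784/51011)
factor out 2^4: 28784 = 2^4·1799; with 51011 mod 8 = 3, (2/51011) = -1; sign now +1; continue with (1799/51011)
flip (1799/51011) -> (51011/1799): both odd, 1799 mod 4 = 3, 51011 mod 4 = 3, so the flip contributes -1; sign now -1
(51011/1799): 51011 mod 1799 = 639, so (51011/1799) = (639/1799)
flip (639/1799) -> (1799/639): both odd, 639 mod 4 = 3, 1799 mod 4 = 3, so the flip contributes -1; sign now +1
(1799/639): 1799 mod 639 = 521, so (1799/639) = (521/639)
flip (521/639) -> (639/521): both odd, 521 mod 4 = 1, 639 mod 4 = 3, so the flip contributes +1; sign now +1
(639/521): 639 mod 521 = 118, so (639/521) = (118/521)
factor out 2^1: 118 = 2^1·59; with 521 mod 8 = 1, (2/521) = +1; sign now +1; continue with (59/521)
flip (59/521) -> (521/59): both odd, 59 mod 4 = 3, 521 mod 4 = 1, so the flip contributes +1; sign now +1
(521/59): 521 mod 59 = 49, so (521/59) = (49/59)
flip (49/59) -> (59/49): both odd, 49 mod 4 = 1, 59 mod 4 = 3, so the flip contributes +1; sign now +1
(59/49): 59 mod 49 = 10, so (59/49) = (10/49)
factor out 2^1: 10 = 2^1·5; with 49 mod 8 = 1, (2/49) = +1; sign now +1; continue with (5/49)
flip (5/49) -> (49/5): both odd, 5 mod 4 = 1, 49 mod 4 = 1, so the flip contributes +1; sign now +1
(49/5): 49 mod 5 = 4, so (49/5) = (4/5)
factor out 2^2: 4 = 2^2·1; with 5 mod 8 = 5, (2/5) = -1; sign now +1; continue with (1/5)
reached (1/5) = 1, so the symbol is +1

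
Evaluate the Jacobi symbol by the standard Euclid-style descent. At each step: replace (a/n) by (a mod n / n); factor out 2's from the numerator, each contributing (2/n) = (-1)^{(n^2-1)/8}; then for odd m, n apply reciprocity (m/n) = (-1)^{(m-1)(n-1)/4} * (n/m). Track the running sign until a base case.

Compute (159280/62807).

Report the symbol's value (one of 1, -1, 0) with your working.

0

(159280/62807): 159280 mod 62807 = 33666, so (159280/62807) = (33666/62807)
factor out 2^1: 33666 = 2^1·16833; with 62807 mod 8 = 7, (2/62807) = +1; sign now +1; continue with (16833/62807)
flip (16833/62807) -> (62807/16833): both odd, 16833 mod 4 = 1, 62807 mod 4 = 3, so the flip contributes +1; sign now +1
(62807/16833): 62807 mod 16833 = 12308, so (62807/16833) = (12308/16833)
factor out 2^2: 12308 = 2^2·3077; with 16833 mod 8 = 1, (2/16833) = +1; sign now +1; continue with (3077/16833)
flip (3077/16833) -> (16833/3077): both odd, 3077 mod 4 = 1, 16833 mod 4 = 1, so the flip contributes +1; sign now +1
(16833/3077): 16833 mod 3077 = 1448, so (16833/3077) = (1448/3077)
factor out 2^3: 1448 = 2^3·181; with 3077 mod 8 = 5, (2/3077) = -1; sign now -1; continue with (181/3077)
flip (181/3077) -> (3077/181): both odd, 181 mod 4 = 1, 3077 mod 4 = 1, so the flip contributes +1; sign now -1
(3077/181): 3077 mod 181 = 0, so (3077/181) = (0/181)
reached (0/181); gcd(a, n) > 1, so (0/181) = 0 and the symbol is 0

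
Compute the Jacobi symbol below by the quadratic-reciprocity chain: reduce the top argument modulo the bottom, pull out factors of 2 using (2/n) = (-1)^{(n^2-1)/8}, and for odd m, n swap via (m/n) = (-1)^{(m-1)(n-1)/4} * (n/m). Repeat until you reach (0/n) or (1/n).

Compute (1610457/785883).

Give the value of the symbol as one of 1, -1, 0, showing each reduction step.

(1610457/785883) = (38691/785883)   [reduce mod 785883]
reciprocity: (38691/785883) = -1·(785883/38691) since 38691 mod 4 = 3, 785883 mod 4 = 3; sign now -1
(785883/38691) = (12063/38691)   [reduce mod 38691]
reciprocity: (12063/38691) = -1·(38691/12063) since 12063 mod 4 = 3, 38691 mod 4 = 3; sign now +1
(38691/12063) = (2502/12063)   [reduce mod 12063]
2502 = 2^1·1251; (2/12063) = +1 since 12063 mod 8 = 7, so (2502/12063) = (+1)^1·(1251/12063); sign now +1
reciprocity: (1251/12063) = -1·(12063/1251) since 1251 mod 4 = 3, 12063 mod 4 = 3; sign now -1
(12063/1251) = (804/1251)   [reduce mod 1251]
804 = 2^2·201; (2/1251) = -1 since 1251 mod 8 = 3, so (804/1251) = (-1)^2·(201/1251); sign now -1
reciprocity: (201/1251) = +1·(1251/201) since 201 mod 4 = 1, 1251 mod 4 = 3; sign now -1
(1251/201) = (45/201)   [reduce mod 201]
reciprocity: (45/201) = +1·(201/45) since 45 mod 4 = 1, 201 mod 4 = 1; sign now -1
(201/45) = (21/45)   [reduce mod 45]
reciprocity: (21/45) = +1·(45/21) since 21 mod 4 = 1, 45 mod 4 = 1; sign now -1
(45/21) = (3/21)   [reduce mod 21]
reciprocity: (3/21) = +1·(21/3) since 3 mod 4 = 3, 21 mod 4 = 1; sign now -1
(21/3) = (0/3)   [reduce mod 3]
(0/3) = 0   [gcd(a, n) > 1]; final value = 0

0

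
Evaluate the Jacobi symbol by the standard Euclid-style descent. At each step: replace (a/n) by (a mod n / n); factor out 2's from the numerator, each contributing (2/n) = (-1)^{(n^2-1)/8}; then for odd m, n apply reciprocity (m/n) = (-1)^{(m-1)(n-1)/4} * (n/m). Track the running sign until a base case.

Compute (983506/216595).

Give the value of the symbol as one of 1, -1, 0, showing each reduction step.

1

(983506/216595): 983506 mod 216595 = 117126, so (983506/216595) = (117126/216595)
factor out 2^1: 117126 = 2^1·58563; with 216595 mod 8 = 3, (2/216595) = -1; sign now -1; continue with (58563/216595)
flip (58563/216595) -> (216595/58563): both odd, 58563 mod 4 = 3, 216595 mod 4 = 3, so the flip contributes -1; sign now +1
(216595/58563): 216595 mod 58563 = 40906, so (216595/58563) = (40906/58563)
factor out 2^1: 40906 = 2^1·20453; with 58563 mod 8 = 3, (2/58563) = -1; sign now -1; continue with (20453/58563)
flip (20453/58563) -> (58563/20453): both odd, 20453 mod 4 = 1, 58563 mod 4 = 3, so the flip contributes +1; sign now -1
(58563/20453): 58563 mod 20453 = 17657, so (58563/20453) = (17657/20453)
flip (17657/20453) -> (20453/17657): both odd, 17657 mod 4 = 1, 20453 mod 4 = 1, so the flip contributes +1; sign now -1
(20453/17657): 20453 mod 17657 = 2796, so (20453/17657) = (2796/17657)
factor out 2^2: 2796 = 2^2·699; with 17657 mod 8 = 1, (2/17657) = +1; sign now -1; continue with (699/17657)
flip (699/17657) -> (17657/699): both odd, 699 mod 4 = 3, 17657 mod 4 = 1, so the flip contributes +1; sign now -1
(17657/699): 17657 mod 699 = 182, so (17657/699) = (182/699)
factor out 2^1: 182 = 2^1·91; with 699 mod 8 = 3, (2/699) = -1; sign now +1; continue with (91/699)
flip (91/699) -> (699/91): both odd, 91 mod 4 = 3, 699 mod 4 = 3, so the flip contributes -1; sign now -1
(699/91): 699 mod 91 = 62, so (699/91) = (62/91)
factor out 2^1: 62 = 2^1·31; with 91 mod 8 = 3, (2/91) = -1; sign now +1; continue with (31/91)
flip (31/91) -> (91/31): both odd, 31 mod 4 = 3, 91 mod 4 = 3, so the flip contributes -1; sign now -1
(91/31): 91 mod 31 = 29, so (91/31) = (29/31)
flip (29/31) -> (31/29): both odd, 29 mod 4 = 1, 31 mod 4 = 3, so the flip contributes +1; sign now -1
(31/29): 31 mod 29 = 2, so (31/29) = (2/29)
factor out 2^1: 2 = 2^1·1; with 29 mod 8 = 5, (2/29) = -1; sign now +1; continue with (1/29)
reached (1/29) = 1, so the symbol is +1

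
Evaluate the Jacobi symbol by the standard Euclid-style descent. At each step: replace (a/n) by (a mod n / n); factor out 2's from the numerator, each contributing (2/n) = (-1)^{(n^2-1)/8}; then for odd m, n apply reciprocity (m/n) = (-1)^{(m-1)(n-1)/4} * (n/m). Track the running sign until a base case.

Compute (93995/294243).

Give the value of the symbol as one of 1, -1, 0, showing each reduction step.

flip (93995/294243) -> (294243/93995): both odd, 93995 mod 4 = 3, 294243 mod 4 = 3, so the flip contributes -1; sign now -1
(294243/93995): 294243 mod 93995 = 12258, so (294243/93995) = (12258/93995)
factor out 2^1: 12258 = 2^1·6129; with 93995 mod 8 = 3, (2/93995) = -1; sign now +1; continue with (6129/93995)
flip (6129/93995) -> (93995/6129): both odd, 6129 mod 4 = 1, 93995 mod 4 = 3, so the flip contributes +1; sign now +1
(93995/6129): 93995 mod 6129 = 2060, so (93995/6129) = (2060/6129)
factor out 2^2: 2060 = 2^2·515; with 6129 mod 8 = 1, (2/6129) = +1; sign now +1; continue with (515/6129)
flip (515/6129) -> (6129/515): both odd, 515 mod 4 = 3, 6129 mod 4 = 1, so the flip contributes +1; sign now +1
(6129/515): 6129 mod 515 = 464, so (6129/515) = (464/515)
factor out 2^4: 464 = 2^4·29; with 515 mod 8 = 3, (2/515) = -1; sign now +1; continue with (29/515)
flip (29/515) -> (515/29): both odd, 29 mod 4 = 1, 515 mod 4 = 3, so the flip contributes +1; sign now +1
(515/29): 515 mod 29 = 22, so (515/29) = (22/29)
factor out 2^1: 22 = 2^1·11; with 29 mod 8 = 5, (2/29) = -1; sign now -1; continue with (11/29)
flip (11/29) -> (29/11): both odd, 11 mod 4 = 3, 29 mod 4 = 1, so the flip contributes +1; sign now -1
(29/11): 29 mod 11 = 7, so (29/11) = (7/11)
flip (7/11) -> (11/7): both odd, 7 mod 4 = 3, 11 mod 4 = 3, so the flip contributes -1; sign now +1
(11/7): 11 mod 7 = 4, so (11/7) = (4/7)
factor out 2^2: 4 = 2^2·1; with 7 mod 8 = 7, (2/7) = +1; sign now +1; continue with (1/7)
reached (1/7) = 1, so the symbol is +1

1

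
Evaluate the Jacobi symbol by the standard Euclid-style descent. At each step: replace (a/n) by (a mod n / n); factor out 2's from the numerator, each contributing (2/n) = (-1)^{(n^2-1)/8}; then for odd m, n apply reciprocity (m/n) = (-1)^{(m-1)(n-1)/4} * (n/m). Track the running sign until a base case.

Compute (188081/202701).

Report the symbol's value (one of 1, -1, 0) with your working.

1

reciprocity: (188081/202701) = +1·(202701/188081) since 188081 mod 4 = 1, 202701 mod 4 = 1; sign now +1
(202701/188081) = (14620/188081)   [reduce mod 188081]
14620 = 2^2·3655; (2/188081) = +1 since 188081 mod 8 = 1, so (14620/188081) = (+1)^2·(3655/188081); sign now +1
reciprocity: (3655/188081) = +1·(188081/3655) since 3655 mod 4 = 3, 188081 mod 4 = 1; sign now +1
(188081/3655) = (1676/3655)   [reduce mod 3655]
1676 = 2^2·419; (2/3655) = +1 since 3655 mod 8 = 7, so (1676/3655) = (+1)^2·(419/3655); sign now +1
reciprocity: (419/3655) = -1·(3655/419) since 419 mod 4 = 3, 3655 mod 4 = 3; sign now -1
(3655/419) = (303/419)   [reduce mod 419]
reciprocity: (303/419) = -1·(419/303) since 303 mod 4 = 3, 419 mod 4 = 3; sign now +1
(419/303) = (116/303)   [reduce mod 303]
116 = 2^2·29; (2/303) = +1 since 303 mod 8 = 7, so (116/303) = (+1)^2·(29/303); sign now +1
reciprocity: (29/303) = +1·(303/29) since 29 mod 4 = 1, 303 mod 4 = 3; sign now +1
(303/29) = (13/29)   [reduce mod 29]
reciprocity: (13/29) = +1·(29/13) since 13 mod 4 = 1, 29 mod 4 = 1; sign now +1
(29/13) = (3/13)   [reduce mod 13]
reciprocity: (3/13) = +1·(13/3) since 3 mod 4 = 3, 13 mod 4 = 1; sign now +1
(13/3) = (1/3)   [reduce mod 3]
(1/3) = 1; final value = sign = +1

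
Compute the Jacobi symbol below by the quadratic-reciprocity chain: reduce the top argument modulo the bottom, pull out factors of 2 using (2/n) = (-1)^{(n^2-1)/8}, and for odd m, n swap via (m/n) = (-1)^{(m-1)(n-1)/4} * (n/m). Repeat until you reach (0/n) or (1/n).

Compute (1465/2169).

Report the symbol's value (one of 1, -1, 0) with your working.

reciprocity: (1465/2169) = +1·(2169/1465) since 1465 mod 4 = 1, 2169 mod 4 = 1; sign now +1
(2169/1465) = (704/1465)   [reduce mod 1465]
704 = 2^6·11; (2/1465) = +1 since 1465 mod 8 = 1, so (704/1465) = (+1)^6·(11/1465); sign now +1
reciprocity: (11/1465) = +1·(1465/11) since 11 mod 4 = 3, 1465 mod 4 = 1; sign now +1
(1465/11) = (2/11)   [reduce mod 11]
2 = 2^1·1; (2/11) = -1 since 11 mod 8 = 3, so (2/11) = (-1)^1·(1/11); sign now -1
(1/11) = 1; final value = sign = -1

-1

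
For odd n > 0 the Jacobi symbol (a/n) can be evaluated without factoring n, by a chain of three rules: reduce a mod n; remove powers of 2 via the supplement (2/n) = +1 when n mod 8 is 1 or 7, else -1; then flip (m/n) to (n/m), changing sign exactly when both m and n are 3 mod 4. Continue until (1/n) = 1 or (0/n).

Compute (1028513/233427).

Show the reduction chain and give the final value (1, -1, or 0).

1

(1028513/233427) = (94805/233427)   [reduce mod 233427]
reciprocity: (94805/233427) = +1·(233427/94805) since 94805 mod 4 = 1, 233427 mod 4 = 3; sign now +1
(233427/94805) = (43817/94805)   [reduce mod 94805]
reciprocity: (43817/94805) = +1·(94805/43817) since 43817 mod 4 = 1, 94805 mod 4 = 1; sign now +1
(94805/43817) = (7171/43817)   [reduce mod 43817]
reciprocity: (7171/43817) = +1·(43817/7171) since 7171 mod 4 = 3, 43817 mod 4 = 1; sign now +1
(43817/7171) = (791/7171)   [reduce mod 7171]
reciprocity: (791/7171) = -1·(7171/791) since 791 mod 4 = 3, 7171 mod 4 = 3; sign now -1
(7171/791) = (52/791)   [reduce mod 791]
52 = 2^2·13; (2/791) = +1 since 791 mod 8 = 7, so (52/791) = (+1)^2·(13/791); sign now -1
reciprocity: (13/791) = +1·(791/13) since 13 mod 4 = 1, 791 mod 4 = 3; sign now -1
(791/13) = (11/13)   [reduce mod 13]
reciprocity: (11/13) = +1·(13/11) since 11 mod 4 = 3, 13 mod 4 = 1; sign now -1
(13/11) = (2/11)   [reduce mod 11]
2 = 2^1·1; (2/11) = -1 since 11 mod 8 = 3, so (2/11) = (-1)^1·(1/11); sign now +1
(1/11) = 1; final value = sign = +1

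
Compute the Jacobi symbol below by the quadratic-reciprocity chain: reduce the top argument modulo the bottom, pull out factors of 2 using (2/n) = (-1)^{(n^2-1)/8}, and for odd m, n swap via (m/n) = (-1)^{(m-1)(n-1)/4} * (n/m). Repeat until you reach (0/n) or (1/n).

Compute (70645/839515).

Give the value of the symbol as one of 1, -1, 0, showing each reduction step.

flip (70645/839515) -> (839515/70645): both odd, 70645 mod 4 = 1, 839515 mod 4 = 3, so the flip contributes +1; sign now +1
(839515/70645): 839515 mod 70645 = 62420, so (839515/70645) = (62420/70645)
factor out 2^2: 62420 = 2^2·15605; with 70645 mod 8 = 5, (2/70645) = -1; sign now +1; continue with (15605/70645)
flip (15605/70645) -> (70645/15605): both odd, 15605 mod 4 = 1, 70645 mod 4 = 1, so the flip contributes +1; sign now +1
(70645/15605): 70645 mod 15605 = 8225, so (70645/15605) = (8225/15605)
flip (8225/15605) -> (15605/8225): both odd, 8225 mod 4 = 1, 15605 mod 4 = 1, so the flip contributes +1; sign now +1
(15605/8225): 15605 mod 8225 = 7380, so (15605/8225) = (7380/8225)
factor out 2^2: 7380 = 2^2·1845; with 8225 mod 8 = 1, (2/8225) = +1; sign now +1; continue with (1845/8225)
flip (1845/8225) -> (8225/1845): both odd, 1845 mod 4 = 1, 8225 mod 4 = 1, so the flip contributes +1; sign now +1
(8225/1845): 8225 mod 1845 = 845, so (8225/1845) = (845/1845)
flip (845/1845) -> (1845/845): both odd, 845 mod 4 = 1, 1845 mod 4 = 1, so the flip contributes +1; sign now +1
(1845/845): 1845 mod 845 = 155, so (1845/845) = (155/845)
flip (155/845) -> (845/155): both odd, 155 mod 4 = 3, 845 mod 4 = 1, so the flip contributes +1; sign now +1
(845/155): 845 mod 155 = 70, so (845/155) = (70/155)
factor out 2^1: 70 = 2^1·35; with 155 mod 8 = 3, (2/155) = -1; sign now -1; continue with (35/155)
flip (35/155) -> (155/35): both odd, 35 mod 4 = 3, 155 mod 4 = 3, so the flip contributes -1; sign now +1
(155/35): 155 mod 35 = 15, so (155/35) = (15/35)
flip (15/35) -> (35/15): both odd, 15 mod 4 = 3, 35 mod 4 = 3, so the flip contributes -1; sign now -1
(35/15): 35 mod 15 = 5, so (35/15) = (5/15)
flip (5/15) -> (15/5): both odd, 5 mod 4 = 1, 15 mod 4 = 3, so the flip contributes +1; sign now -1
(15/5): 15 mod 5 = 0, so (15/5) = (0/5)
reached (0/5); gcd(a, n) > 1, so (0/5) = 0 and the symbol is 0

0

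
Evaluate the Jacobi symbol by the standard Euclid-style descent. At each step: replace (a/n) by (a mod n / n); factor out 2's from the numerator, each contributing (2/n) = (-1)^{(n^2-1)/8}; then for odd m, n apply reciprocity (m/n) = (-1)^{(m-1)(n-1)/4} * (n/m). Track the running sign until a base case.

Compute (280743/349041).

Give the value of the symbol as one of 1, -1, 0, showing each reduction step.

0

flip (280743/349041) -> (349041/280743): both odd, 280743 mod 4 = 3, 349041 mod 4 = 1, so the flip contributes +1; sign now +1
(349041/280743): 349041 mod 280743 = 68298, so (349041/280743) = (68298/280743)
factor out 2^1: 68298 = 2^1·34149; with 280743 mod 8 = 7, (2/280743) = +1; sign now +1; continue with (34149/280743)
flip (34149/280743) -> (280743/34149): both odd, 34149 mod 4 = 1, 280743 mod 4 = 3, so the flip contributes +1; sign now +1
(280743/34149): 280743 mod 34149 = 7551, so (280743/34149) = (7551/34149)
flip (7551/34149) -> (34149/7551): both odd, 7551 mod 4 = 3, 34149 mod 4 = 1, so the flip contributes +1; sign now +1
(34149/7551): 34149 mod 7551 = 3945, so (34149/7551) = (3945/7551)
flip (3945/7551) -> (7551/3945): both odd, 3945 mod 4 = 1, 7551 mod 4 = 3, so the flip contributes +1; sign now +1
(7551/3945): 7551 mod 3945 = 3606, so (7551/3945) = (3606/3945)
factor out 2^1: 3606 = 2^1·1803; with 3945 mod 8 = 1, (2/3945) = +1; sign now +1; continue with (1803/3945)
flip (1803/3945) -> (3945/1803): both odd, 1803 mod 4 = 3, 3945 mod 4 = 1, so the flip contributes +1; sign now +1
(3945/1803): 3945 mod 1803 = 339, so (3945/1803) = (339/1803)
flip (339/1803) -> (1803/339): both odd, 339 mod 4 = 3, 1803 mod 4 = 3, so the flip contributes -1; sign now -1
(1803/339): 1803 mod 339 = 108, so (1803/339) = (108/339)
factor out 2^2: 108 = 2^2·27; with 339 mod 8 = 3, (2/339) = -1; sign now -1; continue with (27/339)
flip (27/339) -> (339/27): both odd, 27 mod 4 = 3, 339 mod 4 = 3, so the flip contributes -1; sign now +1
(339/27): 339 mod 27 = 15, so (339/27) = (15/27)
flip (15/27) -> (27/15): both odd, 15 mod 4 = 3, 27 mod 4 = 3, so the flip contributes -1; sign now -1
(27/15): 27 mod 15 = 12, so (27/15) = (12/15)
factor out 2^2: 12 = 2^2·3; with 15 mod 8 = 7, (2/15) = +1; sign now -1; continue with (3/15)
flip (3/15) -> (15/3): both odd, 3 mod 4 = 3, 15 mod 4 = 3, so the flip contributes -1; sign now +1
(15/3): 15 mod 3 = 0, so (15/3) = (0/3)
reached (0/3); gcd(a, n) > 1, so (0/3) = 0 and the symbol is 0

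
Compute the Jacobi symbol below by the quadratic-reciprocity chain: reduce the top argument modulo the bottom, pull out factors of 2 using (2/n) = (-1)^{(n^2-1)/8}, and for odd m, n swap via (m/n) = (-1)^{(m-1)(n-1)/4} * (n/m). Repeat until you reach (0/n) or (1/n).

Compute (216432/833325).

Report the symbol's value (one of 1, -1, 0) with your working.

0

216432 = 2^4·13527; (2/833325) = -1 since 833325 mod 8 = 5, so (216432/833325) = (-1)^4·(13527/833325); sign now +1
reciprocity: (13527/833325) = +1·(833325/13527) since 13527 mod 4 = 3, 833325 mod 4 = 1; sign now +1
(833325/13527) = (8178/13527)   [reduce mod 13527]
8178 = 2^1·4089; (2/13527) = +1 since 13527 mod 8 = 7, so (8178/13527) = (+1)^1·(4089/13527); sign now +1
reciprocity: (4089/13527) = +1·(13527/4089) since 4089 mod 4 = 1, 13527 mod 4 = 3; sign now +1
(13527/4089) = (1260/4089)   [reduce mod 4089]
1260 = 2^2·315; (2/4089) = +1 since 4089 mod 8 = 1, so (1260/4089) = (+1)^2·(315/4089); sign now +1
reciprocity: (315/4089) = +1·(4089/315) since 315 mod 4 = 3, 4089 mod 4 = 1; sign now +1
(4089/315) = (309/315)   [reduce mod 315]
reciprocity: (309/315) = +1·(315/309) since 309 mod 4 = 1, 315 mod 4 = 3; sign now +1
(315/309) = (6/309)   [reduce mod 309]
6 = 2^1·3; (2/309) = -1 since 309 mod 8 = 5, so (6/309) = (-1)^1·(3/309); sign now -1
reciprocity: (3/309) = +1·(309/3) since 3 mod 4 = 3, 309 mod 4 = 1; sign now -1
(309/3) = (0/3)   [reduce mod 3]
(0/3) = 0   [gcd(a, n) > 1]; final value = 0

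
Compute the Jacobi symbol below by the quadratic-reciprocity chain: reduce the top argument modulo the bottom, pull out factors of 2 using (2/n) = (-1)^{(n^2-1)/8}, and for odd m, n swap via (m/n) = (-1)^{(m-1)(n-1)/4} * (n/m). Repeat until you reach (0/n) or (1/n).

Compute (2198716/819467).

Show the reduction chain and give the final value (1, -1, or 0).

(2198716/819467) = (559782/819467)   [reduce mod 819467]
559782 = 2^1·279891; (2/819467) = -1 since 819467 mod 8 = 3, so (559782/819467) = (-1)^1·(279891/819467); sign now -1
reciprocity: (279891/819467) = -1·(819467/279891) since 279891 mod 4 = 3, 819467 mod 4 = 3; sign now +1
(819467/279891) = (259685/279891)   [reduce mod 279891]
reciprocity: (259685/279891) = +1·(279891/259685) since 259685 mod 4 = 1, 279891 mod 4 = 3; sign now +1
(279891/259685) = (20206/259685)   [reduce mod 259685]
20206 = 2^1·10103; (2/259685) = -1 since 259685 mod 8 = 5, so (20206/259685) = (-1)^1·(10103/259685); sign now -1
reciprocity: (10103/259685) = +1·(259685/10103) since 10103 mod 4 = 3, 259685 mod 4 = 1; sign now -1
(259685/10103) = (7110/10103)   [reduce mod 10103]
7110 = 2^1·3555; (2/10103) = +1 since 10103 mod 8 = 7, so (7110/10103) = (+1)^1·(3555/10103); sign now -1
reciprocity: (3555/10103) = -1·(10103/3555) since 3555 mod 4 = 3, 10103 mod 4 = 3; sign now +1
(10103/3555) = (2993/3555)   [reduce mod 3555]
reciprocity: (2993/3555) = +1·(3555/2993) since 2993 mod 4 = 1, 3555 mod 4 = 3; sign now +1
(3555/2993) = (562/2993)   [reduce mod 2993]
562 = 2^1·281; (2/2993) = +1 since 2993 mod 8 = 1, so (562/2993) = (+1)^1·(281/2993); sign now +1
reciprocity: (281/2993) = +1·(2993/281) since 281 mod 4 = 1, 2993 mod 4 = 1; sign now +1
(2993/281) = (183/281)   [reduce mod 281]
reciprocity: (183/281) = +1·(281/183) since 183 mod 4 = 3, 281 mod 4 = 1; sign now +1
(281/183) = (98/183)   [reduce mod 183]
98 = 2^1·49; (2/183) = +1 since 183 mod 8 = 7, so (98/183) = (+1)^1·(49/183); sign now +1
reciprocity: (49/183) = +1·(183/49) since 49 mod 4 = 1, 183 mod 4 = 3; sign now +1
(183/49) = (36/49)   [reduce mod 49]
36 = 2^2·9; (2/49) = +1 since 49 mod 8 = 1, so (36/49) = (+1)^2·(9/49); sign now +1
reciprocity: (9/49) = +1·(49/9) since 9 mod 4 = 1, 49 mod 4 = 1; sign now +1
(49/9) = (4/9)   [reduce mod 9]
4 = 2^2·1; (2/9) = +1 since 9 mod 8 = 1, so (4/9) = (+1)^2·(1/9); sign now +1
(1/9) = 1; final value = sign = +1

1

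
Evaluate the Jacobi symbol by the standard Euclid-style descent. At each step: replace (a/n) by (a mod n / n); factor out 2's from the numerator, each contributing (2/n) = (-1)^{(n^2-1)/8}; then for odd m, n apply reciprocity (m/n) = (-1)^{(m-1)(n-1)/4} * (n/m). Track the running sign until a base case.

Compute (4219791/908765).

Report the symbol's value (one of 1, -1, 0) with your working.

-1

(4219791/908765) = (584731/908765)   [reduce mod 908765]
reciprocity: (584731/908765) = +1·(908765/584731) since 584731 mod 4 = 3, 908765 mod 4 = 1; sign now +1
(908765/584731) = (324034/584731)   [reduce mod 584731]
324034 = 2^1·162017; (2/584731) = -1 since 584731 mod 8 = 3, so (324034/584731) = (-1)^1·(162017/584731); sign now -1
reciprocity: (162017/584731) = +1·(584731/162017) since 162017 mod 4 = 1, 584731 mod 4 = 3; sign now -1
(584731/162017) = (98680/162017)   [reduce mod 162017]
98680 = 2^3·12335; (2/162017) = +1 since 162017 mod 8 = 1, so (98680/162017) = (+1)^3·(12335/162017); sign now -1
reciprocity: (12335/162017) = +1·(162017/12335) since 12335 mod 4 = 3, 162017 mod 4 = 1; sign now -1
(162017/12335) = (1662/12335)   [reduce mod 12335]
1662 = 2^1·831; (2/12335) = +1 since 12335 mod 8 = 7, so (1662/12335) = (+1)^1·(831/12335); sign now -1
reciprocity: (831/12335) = -1·(12335/831) since 831 mod 4 = 3, 12335 mod 4 = 3; sign now +1
(12335/831) = (701/831)   [reduce mod 831]
reciprocity: (701/831) = +1·(831/701) since 701 mod 4 = 1, 831 mod 4 = 3; sign now +1
(831/701) = (130/701)   [reduce mod 701]
130 = 2^1·65; (2/701) = -1 since 701 mod 8 = 5, so (130/701) = (-1)^1·(65/701); sign now -1
reciprocity: (65/701) = +1·(701/65) since 65 mod 4 = 1, 701 mod 4 = 1; sign now -1
(701/65) = (51/65)   [reduce mod 65]
reciprocity: (51/65) = +1·(65/51) since 51 mod 4 = 3, 65 mod 4 = 1; sign now -1
(65/51) = (14/51)   [reduce mod 51]
14 = 2^1·7; (2/51) = -1 since 51 mod 8 = 3, so (14/51) = (-1)^1·(7/51); sign now +1
reciprocity: (7/51) = -1·(51/7) since 7 mod 4 = 3, 51 mod 4 = 3; sign now -1
(51/7) = (2/7)   [reduce mod 7]
2 = 2^1·1; (2/7) = +1 since 7 mod 8 = 7, so (2/7) = (+1)^1·(1/7); sign now -1
(1/7) = 1; final value = sign = -1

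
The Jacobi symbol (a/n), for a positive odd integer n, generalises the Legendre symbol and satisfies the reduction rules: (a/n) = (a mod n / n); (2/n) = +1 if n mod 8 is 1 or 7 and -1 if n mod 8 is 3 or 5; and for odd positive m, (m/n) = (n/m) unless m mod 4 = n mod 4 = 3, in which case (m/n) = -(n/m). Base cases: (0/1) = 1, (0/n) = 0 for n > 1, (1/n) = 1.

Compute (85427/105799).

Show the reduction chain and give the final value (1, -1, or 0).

reciprocity: (85427/105799) = -1·(105799/85427) since 85427 mod 4 = 3, 105799 mod 4 = 3; sign now -1
(105799/85427) = (20372/85427)   [reduce mod 85427]
20372 = 2^2·5093; (2/85427) = -1 since 85427 mod 8 = 3, so (20372/85427) = (-1)^2·(5093/85427); sign now -1
reciprocity: (5093/85427) = +1·(85427/5093) since 5093 mod 4 = 1, 85427 mod 4 = 3; sign now -1
(85427/5093) = (3939/5093)   [reduce mod 5093]
reciprocity: (3939/5093) = +1·(5093/3939) since 3939 mod 4 = 3, 5093 mod 4 = 1; sign now -1
(5093/3939) = (1154/3939)   [reduce mod 3939]
1154 = 2^1·577; (2/3939) = -1 since 3939 mod 8 = 3, so (1154/3939) = (-1)^1·(577/3939); sign now +1
reciprocity: (577/3939) = +1·(3939/577) since 577 mod 4 = 1, 3939 mod 4 = 3; sign now +1
(3939/577) = (477/577)   [reduce mod 577]
reciprocity: (477/577) = +1·(577/477) since 477 mod 4 = 1, 577 mod 4 = 1; sign now +1
(577/477) = (100/477)   [reduce mod 477]
100 = 2^2·25; (2/477) = -1 since 477 mod 8 = 5, so (100/477) = (-1)^2·(25/477); sign now +1
reciprocity: (25/477) = +1·(477/25) since 25 mod 4 = 1, 477 mod 4 = 1; sign now +1
(477/25) = (2/25)   [reduce mod 25]
2 = 2^1·1; (2/25) = +1 since 25 mod 8 = 1, so (2/25) = (+1)^1·(1/25); sign now +1
(1/25) = 1; final value = sign = +1

1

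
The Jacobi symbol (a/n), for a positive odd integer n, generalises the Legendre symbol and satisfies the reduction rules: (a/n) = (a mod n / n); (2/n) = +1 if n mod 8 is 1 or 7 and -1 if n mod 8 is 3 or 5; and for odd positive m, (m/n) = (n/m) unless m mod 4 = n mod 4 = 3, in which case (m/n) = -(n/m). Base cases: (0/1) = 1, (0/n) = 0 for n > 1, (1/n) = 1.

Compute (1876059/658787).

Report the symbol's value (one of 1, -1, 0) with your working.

(1876059/658787): 1876059 mod 658787 = 558485, so (1876059/658787) = (558485/658787)
flip (558485/658787) -> (658787/558485): both odd, 558485 mod 4 = 1, 658787 mod 4 = 3, so the flip contributes +1; sign now +1
(658787/558485): 658787 mod 558485 = 100302, so (658787/558485) = (100302/558485)
factor out 2^1: 100302 = 2^1·50151; with 558485 mod 8 = 5, (2/558485) = -1; sign now -1; continue with (50151/558485)
flip (50151/558485) -> (558485/50151): both odd, 50151 mod 4 = 3, 558485 mod 4 = 1, so the flip contributes +1; sign now -1
(558485/50151): 558485 mod 50151 = 6824, so (558485/50151) = (6824/50151)
factor out 2^3: 6824 = 2^3·853; with 50151 mod 8 = 7, (2/50151) = +1; sign now -1; continue with (853/50151)
flip (853/50151) -> (50151/853): both odd, 853 mod 4 = 1, 50151 mod 4 = 3, so the flip contributes +1; sign now -1
(50151/853): 50151 mod 853 = 677, so (50151/853) = (677/853)
flip (677/853) -> (853/677): both odd, 677 mod 4 = 1, 853 mod 4 = 1, so the flip contributes +1; sign now -1
(853/677): 853 mod 677 = 176, so (853/677) = (176/677)
factor out 2^4: 176 = 2^4·11; with 677 mod 8 = 5, (2/677) = -1; sign now -1; continue with (11/677)
flip (11/677) -> (677/11): both odd, 11 mod 4 = 3, 677 mod 4 = 1, so the flip contributes +1; sign now -1
(677/11): 677 mod 11 = 6, so (677/11) = (6/11)
factor out 2^1: 6 = 2^1·3; with 11 mod 8 = 3, (2/11) = -1; sign now +1; continue with (3/11)
flip (3/11) -> (11/3): both odd, 3 mod 4 = 3, 11 mod 4 = 3, so the flip contributes -1; sign now -1
(11/3): 11 mod 3 = 2, so (11/3) = (2/3)
factor out 2^1: 2 = 2^1·1; with 3 mod 8 = 3, (2/3) = -1; sign now +1; continue with (1/3)
reached (1/3) = 1, so the symbol is +1

1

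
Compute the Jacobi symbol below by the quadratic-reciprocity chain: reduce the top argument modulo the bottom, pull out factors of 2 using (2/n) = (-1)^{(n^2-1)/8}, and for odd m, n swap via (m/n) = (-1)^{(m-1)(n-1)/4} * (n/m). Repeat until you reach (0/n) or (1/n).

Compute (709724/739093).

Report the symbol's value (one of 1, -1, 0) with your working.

factor out 2^2: 709724 = 2^2·177431; with 739093 mod 8 = 5, (2/739093) = -1; sign now +1; continue with (177431/739093)
flip (177431/739093) -> (739093/177431): both odd, 177431 mod 4 = 3, 739093 mod 4 = 1, so the flip contributes +1; sign now +1
(739093/177431): 739093 mod 177431 = 29369, so (739093/177431) = (29369/177431)
flip (29369/177431) -> (177431/29369): both odd, 29369 mod 4 = 1, 177431 mod 4 = 3, so the flip contributes +1; sign now +1
(177431/29369): 177431 mod 29369 = 1217, so (177431/29369) = (1217/29369)
flip (1217/29369) -> (29369/1217): both odd, 1217 mod 4 = 1, 29369 mod 4 = 1, so the flip contributes +1; sign now +1
(29369/1217): 29369 mod 1217 = 161, so (29369/1217) = (161/1217)
flip (161/1217) -> (1217/161): both odd, 161 mod 4 = 1, 1217 mod 4 = 1, so the flip contributes +1; sign now +1
(1217/161): 1217 mod 161 = 90, so (1217/161) = (90/161)
factor out 2^1: 90 = 2^1·45; with 161 mod 8 = 1, (2/161) = +1; sign now +1; continue with (45/161)
flip (45/161) -> (161/45): both odd, 45 mod 4 = 1, 161 mod 4 = 1, so the flip contributes +1; sign now +1
(161/45): 161 mod 45 = 26, so (161/45) = (26/45)
factor out 2^1: 26 = 2^1·13; with 45 mod 8 = 5, (2/45) = -1; sign now -1; continue with (13/45)
flip (13/45) -> (45/13): both odd, 13 mod 4 = 1, 45 mod 4 = 1, so the flip contributes +1; sign now -1
(45/13): 45 mod 13 = 6, so (45/13) = (6/13)
factor out 2^1: 6 = 2^1·3; with 13 mod 8 = 5, (2/13) = -1; sign now +1; continue with (3/13)
flip (3/13) -> (13/3): both odd, 3 mod 4 = 3, 13 mod 4 = 1, so the flip contributes +1; sign now +1
(13/3): 13 mod 3 = 1, so (13/3) = (1/3)
reached (1/3) = 1, so the symbol is +1

1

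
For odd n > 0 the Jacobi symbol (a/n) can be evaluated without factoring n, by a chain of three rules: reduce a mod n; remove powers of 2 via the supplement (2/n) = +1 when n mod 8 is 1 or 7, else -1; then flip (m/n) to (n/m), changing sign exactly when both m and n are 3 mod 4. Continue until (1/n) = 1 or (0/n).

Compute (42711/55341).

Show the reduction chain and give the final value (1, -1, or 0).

0

flip (42711/55341) -> (55341/42711): both odd, 42711 mod 4 = 3, 55341 mod 4 = 1, so the flip contributes +1; sign now +1
(55341/42711): 55341 mod 42711 = 12630, so (55341/42711) = (12630/42711)
factor out 2^1: 12630 = 2^1·6315; with 42711 mod 8 = 7, (2/42711) = +1; sign now +1; continue with (6315/42711)
flip (6315/42711) -> (42711/6315): both odd, 6315 mod 4 = 3, 42711 mod 4 = 3, so the flip contributes -1; sign now -1
(42711/6315): 42711 mod 6315 = 4821, so (42711/6315) = (4821/6315)
flip (4821/6315) -> (6315/4821): both odd, 4821 mod 4 = 1, 6315 mod 4 = 3, so the flip contributes +1; sign now -1
(6315/4821): 6315 mod 4821 = 1494, so (6315/4821) = (1494/4821)
factor out 2^1: 1494 = 2^1·747; with 4821 mod 8 = 5, (2/4821) = -1; sign now +1; continue with (747/4821)
flip (747/4821) -> (4821/747): both odd, 747 mod 4 = 3, 4821 mod 4 = 1, so the flip contributes +1; sign now +1
(4821/747): 4821 mod 747 = 339, so (4821/747) = (339/747)
flip (339/747) -> (747/339): both odd, 339 mod 4 = 3, 747 mod 4 = 3, so the flip contributes -1; sign now -1
(747/339): 747 mod 339 = 69, so (747/339) = (69/339)
flip (69/339) -> (339/69): both odd, 69 mod 4 = 1, 339 mod 4 = 3, so the flip contributes +1; sign now -1
(339/69): 339 mod 69 = 63, so (339/69) = (63/69)
flip (63/69) -> (69/63): both odd, 63 mod 4 = 3, 69 mod 4 = 1, so the flip contributes +1; sign now -1
(69/63): 69 mod 63 = 6, so (69/63) = (6/63)
factor out 2^1: 6 = 2^1·3; with 63 mod 8 = 7, (2/63) = +1; sign now -1; continue with (3/63)
flip (3/63) -> (63/3): both odd, 3 mod 4 = 3, 63 mod 4 = 3, so the flip contributes -1; sign now +1
(63/3): 63 mod 3 = 0, so (63/3) = (0/3)
reached (0/3); gcd(a, n) > 1, so (0/3) = 0 and the symbol is 0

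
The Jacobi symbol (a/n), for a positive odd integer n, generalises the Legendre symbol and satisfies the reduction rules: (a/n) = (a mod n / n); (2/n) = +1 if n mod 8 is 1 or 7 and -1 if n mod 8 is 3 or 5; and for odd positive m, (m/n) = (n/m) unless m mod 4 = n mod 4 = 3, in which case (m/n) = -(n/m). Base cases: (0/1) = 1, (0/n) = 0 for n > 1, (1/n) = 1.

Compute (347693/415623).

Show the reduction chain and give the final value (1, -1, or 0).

1

reciprocity: (347693/415623) = +1·(415623/347693) since 347693 mod 4 = 1, 415623 mod 4 = 3; sign now +1
(415623/347693) = (67930/347693)   [reduce mod 347693]
67930 = 2^1·33965; (2/347693) = -1 since 347693 mod 8 = 5, so (67930/347693) = (-1)^1·(33965/347693); sign now -1
reciprocity: (33965/347693) = +1·(347693/33965) since 33965 mod 4 = 1, 347693 mod 4 = 1; sign now -1
(347693/33965) = (8043/33965)   [reduce mod 33965]
reciprocity: (8043/33965) = +1·(33965/8043) since 8043 mod 4 = 3, 33965 mod 4 = 1; sign now -1
(33965/8043) = (1793/8043)   [reduce mod 8043]
reciprocity: (1793/8043) = +1·(8043/1793) since 1793 mod 4 = 1, 8043 mod 4 = 3; sign now -1
(8043/1793) = (871/1793)   [reduce mod 1793]
reciprocity: (871/1793) = +1·(1793/871) since 871 mod 4 = 3, 1793 mod 4 = 1; sign now -1
(1793/871) = (51/871)   [reduce mod 871]
reciprocity: (51/871) = -1·(871/51) since 51 mod 4 = 3, 871 mod 4 = 3; sign now +1
(871/51) = (4/51)   [reduce mod 51]
4 = 2^2·1; (2/51) = -1 since 51 mod 8 = 3, so (4/51) = (-1)^2·(1/51); sign now +1
(1/51) = 1; final value = sign = +1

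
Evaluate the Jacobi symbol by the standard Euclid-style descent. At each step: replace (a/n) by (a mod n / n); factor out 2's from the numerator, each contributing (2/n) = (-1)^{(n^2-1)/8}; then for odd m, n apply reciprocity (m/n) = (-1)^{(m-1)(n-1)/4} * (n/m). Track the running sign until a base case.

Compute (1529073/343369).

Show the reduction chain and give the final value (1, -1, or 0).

(1529073/343369): 1529073 mod 343369 = 155597, so (1529073/343369) = (155597/343369)
flip (155597/343369) -> (343369/155597): both odd, 155597 mod 4 = 1, 343369 mod 4 = 1, so the flip contributes +1; sign now +1
(343369/155597): 343369 mod 155597 = 32175, so (343369/155597) = (32175/155597)
flip (32175/155597) -> (155597/32175): both odd, 32175 mod 4 = 3, 155597 mod 4 = 1, so the flip contributes +1; sign now +1
(155597/32175): 155597 mod 32175 = 26897, so (155597/32175) = (26897/32175)
flip (26897/32175) -> (32175/26897): both odd, 26897 mod 4 = 1, 32175 mod 4 = 3, so the flip contributes +1; sign now +1
(32175/26897): 32175 mod 26897 = 5278, so (32175/26897) = (5278/26897)
factor out 2^1: 5278 = 2^1·2639; with 26897 mod 8 = 1, (2/26897) = +1; sign now +1; continue with (2639/26897)
flip (2639/26897) -> (26897/2639): both odd, 2639 mod 4 = 3, 26897 mod 4 = 1, so the flip contributes +1; sign now +1
(26897/2639): 26897 mod 2639 = 507, so (26897/2639) = (507/2639)
flip (507/2639) -> (2639/507): both odd, 507 mod 4 = 3, 2639 mod 4 = 3, so the flip contributes -1; sign now -1
(2639/507): 2639 mod 507 = 104, so (2639/507) = (104/507)
factor out 2^3: 104 = 2^3·13; with 507 mod 8 = 3, (2/507) = -1; sign now +1; continue with (13/507)
flip (13/507) -> (507/13): both odd, 13 mod 4 = 1, 507 mod 4 = 3, so the flip contributes +1; sign now +1
(507/13): 507 mod 13 = 0, so (507/13) = (0/13)
reached (0/13); gcd(a, n) > 1, so (0/13) = 0 and the symbol is 0

0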